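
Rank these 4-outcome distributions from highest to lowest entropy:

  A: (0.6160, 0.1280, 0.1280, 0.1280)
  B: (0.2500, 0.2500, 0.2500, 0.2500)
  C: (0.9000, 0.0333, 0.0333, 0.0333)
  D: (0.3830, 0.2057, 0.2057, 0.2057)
B > D > A > C

Key insight: Entropy is maximized by uniform distributions and minimized by concentrated distributions.

Entropies:
  H(A) = 1.5694 bits
  H(B) = 2.0000 bits
  H(C) = 0.6275 bits
  H(D) = 1.9381 bits

Ranking: B > D > A > C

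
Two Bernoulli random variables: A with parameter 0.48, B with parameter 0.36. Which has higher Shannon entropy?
A

For binary distributions, entropy is maximized at p=0.5 and decreases as p moves toward 0 or 1.

H(A) = H(0.48) = 0.9988 bits
H(B) = H(0.36) = 0.9427 bits

Distribution A (p=0.48) is closer to uniform (p=0.5), so it has higher entropy.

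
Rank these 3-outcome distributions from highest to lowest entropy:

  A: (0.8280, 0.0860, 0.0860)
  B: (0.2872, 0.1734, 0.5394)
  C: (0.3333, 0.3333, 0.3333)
C > B > A

Key insight: Entropy is maximized by uniform distributions and minimized by concentrated distributions.

- Uniform distributions have maximum entropy log₂(3) = 1.5850 bits
- The more "peaked" or concentrated a distribution, the lower its entropy

Entropies:
  H(A) = 0.8343 bits
  H(B) = 1.4357 bits
  H(C) = 1.5850 bits

Ranking: C > B > A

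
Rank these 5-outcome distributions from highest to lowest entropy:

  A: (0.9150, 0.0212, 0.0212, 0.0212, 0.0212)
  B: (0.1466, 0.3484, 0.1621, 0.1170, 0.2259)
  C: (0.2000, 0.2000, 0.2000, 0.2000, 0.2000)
C > B > A

Key insight: Entropy is maximized by uniform distributions and minimized by concentrated distributions.

- Uniform distributions have maximum entropy log₂(5) = 2.3219 bits
- The more "peaked" or concentrated a distribution, the lower its entropy

Entropies:
  H(A) = 0.5896 bits
  H(B) = 2.2086 bits
  H(C) = 2.3219 bits

Ranking: C > B > A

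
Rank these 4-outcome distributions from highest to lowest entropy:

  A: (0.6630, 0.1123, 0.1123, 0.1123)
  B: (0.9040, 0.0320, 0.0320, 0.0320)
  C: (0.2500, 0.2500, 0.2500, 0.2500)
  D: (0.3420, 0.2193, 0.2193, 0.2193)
C > D > A > B

Key insight: Entropy is maximized by uniform distributions and minimized by concentrated distributions.

Entropies:
  H(A) = 1.4561 bits
  H(B) = 0.6083 bits
  H(C) = 2.0000 bits
  H(D) = 1.9696 bits

Ranking: C > D > A > B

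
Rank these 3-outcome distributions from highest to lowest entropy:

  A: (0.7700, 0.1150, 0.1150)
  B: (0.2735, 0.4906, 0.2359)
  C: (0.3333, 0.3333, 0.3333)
C > B > A

Key insight: Entropy is maximized by uniform distributions and minimized by concentrated distributions.

- Uniform distributions have maximum entropy log₂(3) = 1.5850 bits
- The more "peaked" or concentrated a distribution, the lower its entropy

Entropies:
  H(A) = 1.0080 bits
  H(B) = 1.5071 bits
  H(C) = 1.5850 bits

Ranking: C > B > A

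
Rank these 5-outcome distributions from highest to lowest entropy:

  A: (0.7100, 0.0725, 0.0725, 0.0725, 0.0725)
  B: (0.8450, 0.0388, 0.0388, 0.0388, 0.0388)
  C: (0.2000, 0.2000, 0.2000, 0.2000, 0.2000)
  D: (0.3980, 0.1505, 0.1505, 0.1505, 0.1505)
C > D > A > B

Key insight: Entropy is maximized by uniform distributions and minimized by concentrated distributions.

Entropies:
  H(A) = 1.4487 bits
  H(B) = 0.9322 bits
  H(C) = 2.3219 bits
  H(D) = 2.1738 bits

Ranking: C > D > A > B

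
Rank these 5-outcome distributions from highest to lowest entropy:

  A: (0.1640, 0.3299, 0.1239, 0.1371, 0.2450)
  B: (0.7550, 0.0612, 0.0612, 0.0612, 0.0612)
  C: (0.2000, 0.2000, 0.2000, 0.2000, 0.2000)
C > A > B

Key insight: Entropy is maximized by uniform distributions and minimized by concentrated distributions.

- Uniform distributions have maximum entropy log₂(5) = 2.3219 bits
- The more "peaked" or concentrated a distribution, the lower its entropy

Entropies:
  H(A) = 2.2191 bits
  H(B) = 1.2933 bits
  H(C) = 2.3219 bits

Ranking: C > A > B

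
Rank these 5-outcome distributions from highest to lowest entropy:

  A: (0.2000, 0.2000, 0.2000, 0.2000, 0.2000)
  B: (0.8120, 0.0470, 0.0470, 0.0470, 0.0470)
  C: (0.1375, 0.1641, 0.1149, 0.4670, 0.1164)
A > C > B

Key insight: Entropy is maximized by uniform distributions and minimized by concentrated distributions.

- Uniform distributions have maximum entropy log₂(5) = 2.3219 bits
- The more "peaked" or concentrated a distribution, the lower its entropy

Entropies:
  H(A) = 2.3219 bits
  H(B) = 1.0733 bits
  H(C) = 2.0544 bits

Ranking: A > C > B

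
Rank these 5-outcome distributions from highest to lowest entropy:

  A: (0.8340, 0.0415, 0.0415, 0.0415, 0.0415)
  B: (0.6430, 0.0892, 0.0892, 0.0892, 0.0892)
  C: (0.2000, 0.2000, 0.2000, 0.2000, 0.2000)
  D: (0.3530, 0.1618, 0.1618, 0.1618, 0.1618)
C > D > B > A

Key insight: Entropy is maximized by uniform distributions and minimized by concentrated distributions.

Entropies:
  H(A) = 0.9805 bits
  H(B) = 1.6542 bits
  H(C) = 2.3219 bits
  H(D) = 2.2307 bits

Ranking: C > D > B > A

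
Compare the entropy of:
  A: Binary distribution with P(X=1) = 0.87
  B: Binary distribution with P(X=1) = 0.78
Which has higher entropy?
B

For binary distributions, entropy is maximized at p=0.5 and decreases as p moves toward 0 or 1.

H(A) = H(0.87) = 0.5574 bits
H(B) = H(0.78) = 0.7602 bits

Distribution B (p=0.78) is closer to uniform (p=0.5), so it has higher entropy.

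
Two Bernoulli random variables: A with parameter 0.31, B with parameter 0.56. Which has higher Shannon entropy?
B

For binary distributions, entropy is maximized at p=0.5 and decreases as p moves toward 0 or 1.

H(A) = H(0.31) = 0.8932 bits
H(B) = H(0.56) = 0.9896 bits

Distribution B (p=0.56) is closer to uniform (p=0.5), so it has higher entropy.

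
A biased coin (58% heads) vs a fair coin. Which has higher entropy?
Fair coin

The fair coin is uniform (p=0.5), maximizing binary entropy at 1 bit. The biased coin has H(0.58) ≈ 0.981 bits — its outcome is more predictable, so its entropy is lower.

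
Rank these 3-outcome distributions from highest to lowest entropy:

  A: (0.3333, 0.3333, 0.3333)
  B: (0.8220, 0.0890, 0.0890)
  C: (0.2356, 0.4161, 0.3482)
A > C > B

Key insight: Entropy is maximized by uniform distributions and minimized by concentrated distributions.

- Uniform distributions have maximum entropy log₂(3) = 1.5850 bits
- The more "peaked" or concentrated a distribution, the lower its entropy

Entropies:
  H(A) = 1.5850 bits
  H(B) = 0.8537 bits
  H(C) = 1.5477 bits

Ranking: A > C > B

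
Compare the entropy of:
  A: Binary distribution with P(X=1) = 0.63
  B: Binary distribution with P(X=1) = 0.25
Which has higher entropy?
A

For binary distributions, entropy is maximized at p=0.5 and decreases as p moves toward 0 or 1.

H(A) = H(0.63) = 0.9507 bits
H(B) = H(0.25) = 0.8113 bits

Distribution A (p=0.63) is closer to uniform (p=0.5), so it has higher entropy.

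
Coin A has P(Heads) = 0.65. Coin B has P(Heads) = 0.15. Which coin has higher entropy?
A

For binary distributions, entropy is maximized at p=0.5 and decreases as p moves toward 0 or 1.

H(A) = H(0.65) = 0.9341 bits
H(B) = H(0.15) = 0.6098 bits

Distribution A (p=0.65) is closer to uniform (p=0.5), so it has higher entropy.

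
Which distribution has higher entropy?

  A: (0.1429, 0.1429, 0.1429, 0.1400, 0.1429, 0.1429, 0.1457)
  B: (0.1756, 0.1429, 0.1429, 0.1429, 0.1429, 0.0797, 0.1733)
A

Both distributions are close to uniform, making this a harder comparison.

H(A) = 2.8073 bits
H(B) = 2.7739 bits

The distribution closer to uniform has higher entropy.
Answer: A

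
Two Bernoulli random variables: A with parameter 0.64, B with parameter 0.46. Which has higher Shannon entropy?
B

For binary distributions, entropy is maximized at p=0.5 and decreases as p moves toward 0 or 1.

H(A) = H(0.64) = 0.9427 bits
H(B) = H(0.46) = 0.9954 bits

Distribution B (p=0.46) is closer to uniform (p=0.5), so it has higher entropy.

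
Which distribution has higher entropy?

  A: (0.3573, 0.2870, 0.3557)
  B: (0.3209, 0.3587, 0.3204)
B

Both distributions are close to uniform, making this a harder comparison.

H(A) = 1.5778 bits
H(B) = 1.5829 bits

The distribution closer to uniform has higher entropy.
Answer: B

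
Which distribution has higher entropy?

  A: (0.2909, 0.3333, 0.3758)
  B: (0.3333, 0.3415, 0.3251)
B

Both distributions are close to uniform, making this a harder comparison.

H(A) = 1.5772 bits
H(B) = 1.5847 bits

The distribution closer to uniform has higher entropy.
Answer: B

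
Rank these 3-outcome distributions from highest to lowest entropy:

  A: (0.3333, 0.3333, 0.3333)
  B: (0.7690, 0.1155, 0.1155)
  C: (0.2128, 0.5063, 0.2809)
A > C > B

Key insight: Entropy is maximized by uniform distributions and minimized by concentrated distributions.

- Uniform distributions have maximum entropy log₂(3) = 1.5850 bits
- The more "peaked" or concentrated a distribution, the lower its entropy

Entropies:
  H(A) = 1.5850 bits
  H(B) = 1.0108 bits
  H(C) = 1.4868 bits

Ranking: A > C > B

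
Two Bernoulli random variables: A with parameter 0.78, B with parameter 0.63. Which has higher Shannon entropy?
B

For binary distributions, entropy is maximized at p=0.5 and decreases as p moves toward 0 or 1.

H(A) = H(0.78) = 0.7602 bits
H(B) = H(0.63) = 0.9507 bits

Distribution B (p=0.63) is closer to uniform (p=0.5), so it has higher entropy.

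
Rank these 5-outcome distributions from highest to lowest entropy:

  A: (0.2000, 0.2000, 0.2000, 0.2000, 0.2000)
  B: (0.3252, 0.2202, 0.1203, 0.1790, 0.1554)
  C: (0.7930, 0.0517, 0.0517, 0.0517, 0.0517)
A > B > C

Key insight: Entropy is maximized by uniform distributions and minimized by concentrated distributions.

- Uniform distributions have maximum entropy log₂(5) = 2.3219 bits
- The more "peaked" or concentrated a distribution, the lower its entropy

Entropies:
  H(A) = 2.3219 bits
  H(B) = 2.2368 bits
  H(C) = 1.1497 bits

Ranking: A > B > C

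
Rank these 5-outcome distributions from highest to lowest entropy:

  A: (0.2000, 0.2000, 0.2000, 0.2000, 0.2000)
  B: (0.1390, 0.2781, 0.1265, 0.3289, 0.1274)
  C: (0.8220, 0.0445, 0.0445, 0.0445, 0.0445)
A > B > C

Key insight: Entropy is maximized by uniform distributions and minimized by concentrated distributions.

- Uniform distributions have maximum entropy log₂(5) = 2.3219 bits
- The more "peaked" or concentrated a distribution, the lower its entropy

Entropies:
  H(A) = 2.3219 bits
  H(B) = 2.1930 bits
  H(C) = 1.0317 bits

Ranking: A > B > C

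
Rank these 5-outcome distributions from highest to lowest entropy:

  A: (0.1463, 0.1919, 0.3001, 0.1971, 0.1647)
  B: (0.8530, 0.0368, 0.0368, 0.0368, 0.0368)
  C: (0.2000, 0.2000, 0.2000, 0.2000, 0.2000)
C > A > B

Key insight: Entropy is maximized by uniform distributions and minimized by concentrated distributions.

- Uniform distributions have maximum entropy log₂(5) = 2.3219 bits
- The more "peaked" or concentrated a distribution, the lower its entropy

Entropies:
  H(A) = 2.2741 bits
  H(B) = 0.8963 bits
  H(C) = 2.3219 bits

Ranking: C > A > B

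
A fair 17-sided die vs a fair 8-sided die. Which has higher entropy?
17-sided die

Both are uniform distributions; for uniform over n outcomes, H = log₂(n). H(17-sided) = log₂(17) = 4.087 bits and H(8-sided) = log₂(8) = 3.000 bits. More outcomes in a uniform distribution means higher entropy.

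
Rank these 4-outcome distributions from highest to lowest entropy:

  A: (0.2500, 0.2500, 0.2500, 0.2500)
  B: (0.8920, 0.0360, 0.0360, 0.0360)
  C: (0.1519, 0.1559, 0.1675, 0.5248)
A > C > B

Key insight: Entropy is maximized by uniform distributions and minimized by concentrated distributions.

- Uniform distributions have maximum entropy log₂(4) = 2.0000 bits
- The more "peaked" or concentrated a distribution, the lower its entropy

Entropies:
  H(A) = 2.0000 bits
  H(B) = 0.6650 bits
  H(C) = 1.7508 bits

Ranking: A > C > B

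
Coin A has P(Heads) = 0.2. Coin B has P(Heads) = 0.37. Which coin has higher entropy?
B

For binary distributions, entropy is maximized at p=0.5 and decreases as p moves toward 0 or 1.

H(A) = H(0.2) = 0.7219 bits
H(B) = H(0.37) = 0.9507 bits

Distribution B (p=0.37) is closer to uniform (p=0.5), so it has higher entropy.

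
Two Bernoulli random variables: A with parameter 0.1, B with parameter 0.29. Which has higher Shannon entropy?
B

For binary distributions, entropy is maximized at p=0.5 and decreases as p moves toward 0 or 1.

H(A) = H(0.1) = 0.4690 bits
H(B) = H(0.29) = 0.8687 bits

Distribution B (p=0.29) is closer to uniform (p=0.5), so it has higher entropy.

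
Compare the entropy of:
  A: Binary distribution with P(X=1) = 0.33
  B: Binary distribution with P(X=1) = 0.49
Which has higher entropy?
B

For binary distributions, entropy is maximized at p=0.5 and decreases as p moves toward 0 or 1.

H(A) = H(0.33) = 0.9149 bits
H(B) = H(0.49) = 0.9997 bits

Distribution B (p=0.49) is closer to uniform (p=0.5), so it has higher entropy.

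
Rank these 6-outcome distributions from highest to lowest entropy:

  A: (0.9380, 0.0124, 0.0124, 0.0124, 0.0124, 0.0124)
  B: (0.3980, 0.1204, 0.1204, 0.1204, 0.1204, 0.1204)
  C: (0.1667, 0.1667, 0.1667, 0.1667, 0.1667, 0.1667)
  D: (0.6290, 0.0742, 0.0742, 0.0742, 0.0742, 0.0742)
C > B > D > A

Key insight: Entropy is maximized by uniform distributions and minimized by concentrated distributions.

Entropies:
  H(A) = 0.4793 bits
  H(B) = 2.3676 bits
  H(C) = 2.5850 bits
  H(D) = 1.8129 bits

Ranking: C > B > D > A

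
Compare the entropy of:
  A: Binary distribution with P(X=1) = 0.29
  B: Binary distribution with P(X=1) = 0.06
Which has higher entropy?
A

For binary distributions, entropy is maximized at p=0.5 and decreases as p moves toward 0 or 1.

H(A) = H(0.29) = 0.8687 bits
H(B) = H(0.06) = 0.3274 bits

Distribution A (p=0.29) is closer to uniform (p=0.5), so it has higher entropy.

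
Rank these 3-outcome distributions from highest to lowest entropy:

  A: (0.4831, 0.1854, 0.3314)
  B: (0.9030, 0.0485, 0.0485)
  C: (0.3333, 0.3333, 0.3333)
C > A > B

Key insight: Entropy is maximized by uniform distributions and minimized by concentrated distributions.

- Uniform distributions have maximum entropy log₂(3) = 1.5850 bits
- The more "peaked" or concentrated a distribution, the lower its entropy

Entropies:
  H(A) = 1.4859 bits
  H(B) = 0.5564 bits
  H(C) = 1.5850 bits

Ranking: C > A > B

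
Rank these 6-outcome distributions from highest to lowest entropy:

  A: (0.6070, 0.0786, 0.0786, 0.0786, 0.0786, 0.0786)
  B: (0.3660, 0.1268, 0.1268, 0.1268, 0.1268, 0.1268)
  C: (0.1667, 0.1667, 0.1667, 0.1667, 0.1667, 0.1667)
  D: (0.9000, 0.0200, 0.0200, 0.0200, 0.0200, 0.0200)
C > B > A > D

Key insight: Entropy is maximized by uniform distributions and minimized by concentrated distributions.

Entropies:
  H(A) = 1.8792 bits
  H(B) = 2.4197 bits
  H(C) = 2.5850 bits
  H(D) = 0.7012 bits

Ranking: C > B > A > D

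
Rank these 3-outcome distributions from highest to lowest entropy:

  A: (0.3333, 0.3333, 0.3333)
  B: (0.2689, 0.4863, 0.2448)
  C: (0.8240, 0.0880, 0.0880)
A > B > C

Key insight: Entropy is maximized by uniform distributions and minimized by concentrated distributions.

- Uniform distributions have maximum entropy log₂(3) = 1.5850 bits
- The more "peaked" or concentrated a distribution, the lower its entropy

Entropies:
  H(A) = 1.5850 bits
  H(B) = 1.5123 bits
  H(C) = 0.8472 bits

Ranking: A > B > C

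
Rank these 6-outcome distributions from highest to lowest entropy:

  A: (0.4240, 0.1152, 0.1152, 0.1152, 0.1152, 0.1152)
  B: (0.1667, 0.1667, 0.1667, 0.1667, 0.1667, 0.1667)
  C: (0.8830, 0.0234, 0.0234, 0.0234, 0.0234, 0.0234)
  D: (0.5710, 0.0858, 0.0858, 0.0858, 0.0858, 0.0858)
B > A > D > C

Key insight: Entropy is maximized by uniform distributions and minimized by concentrated distributions.

Entropies:
  H(A) = 2.3207 bits
  H(B) = 2.5850 bits
  H(C) = 0.7923 bits
  H(D) = 1.9815 bits

Ranking: B > A > D > C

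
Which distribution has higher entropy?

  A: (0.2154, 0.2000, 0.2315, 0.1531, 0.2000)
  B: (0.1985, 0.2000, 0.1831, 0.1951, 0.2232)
B

Both distributions are close to uniform, making this a harder comparison.

H(A) = 2.3091 bits
H(B) = 2.3189 bits

The distribution closer to uniform has higher entropy.
Answer: B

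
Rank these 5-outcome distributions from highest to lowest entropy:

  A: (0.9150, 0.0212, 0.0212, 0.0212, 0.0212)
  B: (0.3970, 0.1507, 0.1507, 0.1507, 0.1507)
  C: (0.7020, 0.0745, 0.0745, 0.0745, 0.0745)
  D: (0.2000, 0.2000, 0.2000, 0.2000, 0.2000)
D > B > C > A

Key insight: Entropy is maximized by uniform distributions and minimized by concentrated distributions.

Entropies:
  H(A) = 0.5896 bits
  H(B) = 2.1752 bits
  H(C) = 1.4748 bits
  H(D) = 2.3219 bits

Ranking: D > B > C > A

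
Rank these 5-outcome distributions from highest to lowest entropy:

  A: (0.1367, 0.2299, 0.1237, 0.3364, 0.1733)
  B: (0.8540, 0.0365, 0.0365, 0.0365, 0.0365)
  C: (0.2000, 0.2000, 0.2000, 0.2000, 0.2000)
C > A > B

Key insight: Entropy is maximized by uniform distributions and minimized by concentrated distributions.

- Uniform distributions have maximum entropy log₂(5) = 2.3219 bits
- The more "peaked" or concentrated a distribution, the lower its entropy

Entropies:
  H(A) = 2.2199 bits
  H(B) = 0.8917 bits
  H(C) = 2.3219 bits

Ranking: C > A > B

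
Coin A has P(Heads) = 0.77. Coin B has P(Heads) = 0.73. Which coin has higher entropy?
B

For binary distributions, entropy is maximized at p=0.5 and decreases as p moves toward 0 or 1.

H(A) = H(0.77) = 0.7780 bits
H(B) = H(0.73) = 0.8415 bits

Distribution B (p=0.73) is closer to uniform (p=0.5), so it has higher entropy.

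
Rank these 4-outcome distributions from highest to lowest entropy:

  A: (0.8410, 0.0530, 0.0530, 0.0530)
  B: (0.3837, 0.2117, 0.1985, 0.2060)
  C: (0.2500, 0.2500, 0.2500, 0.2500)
C > B > A

Key insight: Entropy is maximized by uniform distributions and minimized by concentrated distributions.

- Uniform distributions have maximum entropy log₂(4) = 2.0000 bits
- The more "peaked" or concentrated a distribution, the lower its entropy

Entropies:
  H(A) = 0.8839 bits
  H(B) = 1.9371 bits
  H(C) = 2.0000 bits

Ranking: C > B > A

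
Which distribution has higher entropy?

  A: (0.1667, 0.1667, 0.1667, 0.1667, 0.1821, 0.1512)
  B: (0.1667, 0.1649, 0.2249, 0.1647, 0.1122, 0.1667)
A

Both distributions are close to uniform, making this a harder comparison.

H(A) = 2.5829 bits
H(B) = 2.5572 bits

The distribution closer to uniform has higher entropy.
Answer: A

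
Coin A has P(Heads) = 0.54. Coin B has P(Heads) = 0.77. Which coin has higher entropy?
A

For binary distributions, entropy is maximized at p=0.5 and decreases as p moves toward 0 or 1.

H(A) = H(0.54) = 0.9954 bits
H(B) = H(0.77) = 0.7780 bits

Distribution A (p=0.54) is closer to uniform (p=0.5), so it has higher entropy.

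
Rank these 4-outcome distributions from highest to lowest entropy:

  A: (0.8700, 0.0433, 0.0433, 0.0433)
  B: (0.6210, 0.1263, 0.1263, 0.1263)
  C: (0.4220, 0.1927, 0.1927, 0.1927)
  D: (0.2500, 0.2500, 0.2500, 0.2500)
D > C > B > A

Key insight: Entropy is maximized by uniform distributions and minimized by concentrated distributions.

Entropies:
  H(A) = 0.7635 bits
  H(B) = 1.5580 bits
  H(C) = 1.8985 bits
  H(D) = 2.0000 bits

Ranking: D > C > B > A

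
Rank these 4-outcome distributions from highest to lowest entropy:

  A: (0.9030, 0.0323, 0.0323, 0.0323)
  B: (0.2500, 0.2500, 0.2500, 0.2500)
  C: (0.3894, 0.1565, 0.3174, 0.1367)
B > C > A

Key insight: Entropy is maximized by uniform distributions and minimized by concentrated distributions.

- Uniform distributions have maximum entropy log₂(4) = 2.0000 bits
- The more "peaked" or concentrated a distribution, the lower its entropy

Entropies:
  H(A) = 0.6132 bits
  H(B) = 2.0000 bits
  H(C) = 1.8666 bits

Ranking: B > C > A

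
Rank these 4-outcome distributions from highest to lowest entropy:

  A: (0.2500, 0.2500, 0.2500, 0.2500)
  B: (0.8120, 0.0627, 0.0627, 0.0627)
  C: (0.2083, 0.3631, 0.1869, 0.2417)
A > C > B

Key insight: Entropy is maximized by uniform distributions and minimized by concentrated distributions.

- Uniform distributions have maximum entropy log₂(4) = 2.0000 bits
- The more "peaked" or concentrated a distribution, the lower its entropy

Entropies:
  H(A) = 2.0000 bits
  H(B) = 0.9952 bits
  H(C) = 1.9496 bits

Ranking: A > C > B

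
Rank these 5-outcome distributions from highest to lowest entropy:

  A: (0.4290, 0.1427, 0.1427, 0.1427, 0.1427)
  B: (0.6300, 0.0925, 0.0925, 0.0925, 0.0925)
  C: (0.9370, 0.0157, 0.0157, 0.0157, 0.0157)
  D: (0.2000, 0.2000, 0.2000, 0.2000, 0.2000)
D > A > B > C

Key insight: Entropy is maximized by uniform distributions and minimized by concentrated distributions.

Entropies:
  H(A) = 2.1274 bits
  H(B) = 1.6907 bits
  H(C) = 0.4652 bits
  H(D) = 2.3219 bits

Ranking: D > A > B > C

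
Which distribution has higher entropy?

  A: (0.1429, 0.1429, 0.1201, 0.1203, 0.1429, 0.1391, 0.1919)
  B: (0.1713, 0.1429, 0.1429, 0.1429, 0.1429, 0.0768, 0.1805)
A

Both distributions are close to uniform, making this a harder comparison.

H(A) = 2.7909 bits
H(B) = 2.7704 bits

The distribution closer to uniform has higher entropy.
Answer: A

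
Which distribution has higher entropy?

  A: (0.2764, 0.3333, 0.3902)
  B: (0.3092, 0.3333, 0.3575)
B

Both distributions are close to uniform, making this a harder comparison.

H(A) = 1.5709 bits
H(B) = 1.5824 bits

The distribution closer to uniform has higher entropy.
Answer: B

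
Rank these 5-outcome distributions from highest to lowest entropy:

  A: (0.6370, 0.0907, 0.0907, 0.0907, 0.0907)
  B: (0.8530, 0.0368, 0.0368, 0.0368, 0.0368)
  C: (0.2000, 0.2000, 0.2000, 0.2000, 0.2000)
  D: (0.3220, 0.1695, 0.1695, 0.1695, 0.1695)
C > D > A > B

Key insight: Entropy is maximized by uniform distributions and minimized by concentrated distributions.

Entropies:
  H(A) = 1.6711 bits
  H(B) = 0.8963 bits
  H(C) = 2.3219 bits
  H(D) = 2.2625 bits

Ranking: C > D > A > B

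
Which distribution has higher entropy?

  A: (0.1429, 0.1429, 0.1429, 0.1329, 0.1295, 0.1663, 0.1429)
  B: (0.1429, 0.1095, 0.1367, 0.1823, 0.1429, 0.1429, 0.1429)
A

Both distributions are close to uniform, making this a harder comparison.

H(A) = 2.8033 bits
H(B) = 2.7938 bits

The distribution closer to uniform has higher entropy.
Answer: A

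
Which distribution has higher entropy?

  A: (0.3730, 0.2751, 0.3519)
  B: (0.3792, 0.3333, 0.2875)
B

Both distributions are close to uniform, making this a harder comparison.

H(A) = 1.5732 bits
H(B) = 1.5758 bits

The distribution closer to uniform has higher entropy.
Answer: B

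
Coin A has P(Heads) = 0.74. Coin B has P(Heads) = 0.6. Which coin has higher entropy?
B

For binary distributions, entropy is maximized at p=0.5 and decreases as p moves toward 0 or 1.

H(A) = H(0.74) = 0.8267 bits
H(B) = H(0.6) = 0.9710 bits

Distribution B (p=0.6) is closer to uniform (p=0.5), so it has higher entropy.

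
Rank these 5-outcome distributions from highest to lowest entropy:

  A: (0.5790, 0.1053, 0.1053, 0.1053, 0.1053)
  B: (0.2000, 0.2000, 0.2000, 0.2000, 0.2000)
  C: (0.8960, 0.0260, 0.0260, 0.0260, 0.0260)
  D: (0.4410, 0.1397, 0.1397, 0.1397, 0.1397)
B > D > A > C

Key insight: Entropy is maximized by uniform distributions and minimized by concentrated distributions.

Entropies:
  H(A) = 1.8239 bits
  H(B) = 2.3219 bits
  H(C) = 0.6895 bits
  H(D) = 2.1079 bits

Ranking: B > D > A > C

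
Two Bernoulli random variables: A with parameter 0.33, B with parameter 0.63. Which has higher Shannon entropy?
B

For binary distributions, entropy is maximized at p=0.5 and decreases as p moves toward 0 or 1.

H(A) = H(0.33) = 0.9149 bits
H(B) = H(0.63) = 0.9507 bits

Distribution B (p=0.63) is closer to uniform (p=0.5), so it has higher entropy.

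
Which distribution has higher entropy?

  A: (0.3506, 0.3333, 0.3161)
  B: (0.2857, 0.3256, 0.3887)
A

Both distributions are close to uniform, making this a harder comparison.

H(A) = 1.5837 bits
H(B) = 1.5734 bits

The distribution closer to uniform has higher entropy.
Answer: A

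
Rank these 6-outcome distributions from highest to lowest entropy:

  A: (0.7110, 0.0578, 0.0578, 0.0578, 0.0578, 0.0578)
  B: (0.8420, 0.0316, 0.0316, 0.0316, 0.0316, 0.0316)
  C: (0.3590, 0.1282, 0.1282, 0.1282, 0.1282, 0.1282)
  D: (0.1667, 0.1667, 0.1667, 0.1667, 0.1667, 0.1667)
D > C > A > B

Key insight: Entropy is maximized by uniform distributions and minimized by concentrated distributions.

Entropies:
  H(A) = 1.5385 bits
  H(B) = 0.9964 bits
  H(C) = 2.4302 bits
  H(D) = 2.5850 bits

Ranking: D > C > A > B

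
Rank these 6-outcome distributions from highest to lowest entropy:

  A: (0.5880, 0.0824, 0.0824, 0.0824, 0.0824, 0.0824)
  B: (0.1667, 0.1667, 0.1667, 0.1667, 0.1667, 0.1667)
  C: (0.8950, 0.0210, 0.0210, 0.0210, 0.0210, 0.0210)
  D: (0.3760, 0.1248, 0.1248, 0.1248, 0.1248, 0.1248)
B > D > A > C

Key insight: Entropy is maximized by uniform distributions and minimized by concentrated distributions.

Entropies:
  H(A) = 1.9342 bits
  H(B) = 2.5850 bits
  H(C) = 0.7285 bits
  H(D) = 2.4041 bits

Ranking: B > D > A > C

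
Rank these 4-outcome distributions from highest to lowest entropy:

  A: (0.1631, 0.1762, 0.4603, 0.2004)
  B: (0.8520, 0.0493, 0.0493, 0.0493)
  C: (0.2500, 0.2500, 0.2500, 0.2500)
C > A > B

Key insight: Entropy is maximized by uniform distributions and minimized by concentrated distributions.

- Uniform distributions have maximum entropy log₂(4) = 2.0000 bits
- The more "peaked" or concentrated a distribution, the lower its entropy

Entropies:
  H(A) = 1.8480 bits
  H(B) = 0.8394 bits
  H(C) = 2.0000 bits

Ranking: C > A > B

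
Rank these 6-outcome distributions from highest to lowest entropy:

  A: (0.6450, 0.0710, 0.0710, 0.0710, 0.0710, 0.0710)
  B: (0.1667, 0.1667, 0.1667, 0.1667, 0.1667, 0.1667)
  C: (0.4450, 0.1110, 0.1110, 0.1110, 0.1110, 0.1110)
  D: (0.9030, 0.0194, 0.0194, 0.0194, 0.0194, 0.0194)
B > C > A > D

Key insight: Entropy is maximized by uniform distributions and minimized by concentrated distributions.

Entropies:
  H(A) = 1.7627 bits
  H(B) = 2.5850 bits
  H(C) = 2.2799 bits
  H(D) = 0.6846 bits

Ranking: B > C > A > D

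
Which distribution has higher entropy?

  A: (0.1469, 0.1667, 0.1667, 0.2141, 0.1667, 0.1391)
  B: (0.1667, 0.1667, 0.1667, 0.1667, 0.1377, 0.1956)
B

Both distributions are close to uniform, making this a harder comparison.

H(A) = 2.5708 bits
H(B) = 2.5777 bits

The distribution closer to uniform has higher entropy.
Answer: B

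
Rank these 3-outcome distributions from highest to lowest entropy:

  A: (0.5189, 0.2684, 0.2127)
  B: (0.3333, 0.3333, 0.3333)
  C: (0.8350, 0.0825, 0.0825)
B > A > C

Key insight: Entropy is maximized by uniform distributions and minimized by concentrated distributions.

- Uniform distributions have maximum entropy log₂(3) = 1.5850 bits
- The more "peaked" or concentrated a distribution, the lower its entropy

Entropies:
  H(A) = 1.4754 bits
  H(B) = 1.5850 bits
  H(C) = 0.8111 bits

Ranking: B > A > C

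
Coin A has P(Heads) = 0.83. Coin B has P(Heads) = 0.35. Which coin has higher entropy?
B

For binary distributions, entropy is maximized at p=0.5 and decreases as p moves toward 0 or 1.

H(A) = H(0.83) = 0.6577 bits
H(B) = H(0.35) = 0.9341 bits

Distribution B (p=0.35) is closer to uniform (p=0.5), so it has higher entropy.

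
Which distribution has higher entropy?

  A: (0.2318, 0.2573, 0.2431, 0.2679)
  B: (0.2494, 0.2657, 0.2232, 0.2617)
A

Both distributions are close to uniform, making this a harder comparison.

H(A) = 1.9978 bits
H(B) = 1.9968 bits

The distribution closer to uniform has higher entropy.
Answer: A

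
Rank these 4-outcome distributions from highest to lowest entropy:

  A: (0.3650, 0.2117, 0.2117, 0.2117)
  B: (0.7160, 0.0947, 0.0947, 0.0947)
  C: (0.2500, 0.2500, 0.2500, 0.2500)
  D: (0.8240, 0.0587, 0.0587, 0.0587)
C > A > B > D

Key insight: Entropy is maximized by uniform distributions and minimized by concentrated distributions.

Entropies:
  H(A) = 1.9532 bits
  H(B) = 1.3110 bits
  H(C) = 2.0000 bits
  H(D) = 0.9502 bits

Ranking: C > A > B > D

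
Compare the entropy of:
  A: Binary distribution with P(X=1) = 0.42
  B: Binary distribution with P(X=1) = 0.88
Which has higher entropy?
A

For binary distributions, entropy is maximized at p=0.5 and decreases as p moves toward 0 or 1.

H(A) = H(0.42) = 0.9815 bits
H(B) = H(0.88) = 0.5294 bits

Distribution A (p=0.42) is closer to uniform (p=0.5), so it has higher entropy.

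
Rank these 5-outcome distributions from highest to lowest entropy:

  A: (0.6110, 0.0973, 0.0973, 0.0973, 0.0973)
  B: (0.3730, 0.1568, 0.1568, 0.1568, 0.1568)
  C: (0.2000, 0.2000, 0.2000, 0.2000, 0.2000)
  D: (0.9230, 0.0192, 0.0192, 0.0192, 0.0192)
C > B > A > D

Key insight: Entropy is maximized by uniform distributions and minimized by concentrated distributions.

Entropies:
  H(A) = 1.7422 bits
  H(B) = 2.2069 bits
  H(C) = 2.3219 bits
  H(D) = 0.5455 bits

Ranking: C > B > A > D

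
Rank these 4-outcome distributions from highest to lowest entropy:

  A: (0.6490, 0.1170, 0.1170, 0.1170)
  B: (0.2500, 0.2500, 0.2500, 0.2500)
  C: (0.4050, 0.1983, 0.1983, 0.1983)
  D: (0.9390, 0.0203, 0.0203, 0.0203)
B > C > A > D

Key insight: Entropy is maximized by uniform distributions and minimized by concentrated distributions.

Entropies:
  H(A) = 1.4913 bits
  H(B) = 2.0000 bits
  H(C) = 1.9169 bits
  H(D) = 0.4281 bits

Ranking: B > C > A > D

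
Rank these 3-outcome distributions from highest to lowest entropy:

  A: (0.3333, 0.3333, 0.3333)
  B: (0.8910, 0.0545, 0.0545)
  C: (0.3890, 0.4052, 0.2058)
A > C > B

Key insight: Entropy is maximized by uniform distributions and minimized by concentrated distributions.

- Uniform distributions have maximum entropy log₂(3) = 1.5850 bits
- The more "peaked" or concentrated a distribution, the lower its entropy

Entropies:
  H(A) = 1.5850 bits
  H(B) = 0.6059 bits
  H(C) = 1.5274 bits

Ranking: A > C > B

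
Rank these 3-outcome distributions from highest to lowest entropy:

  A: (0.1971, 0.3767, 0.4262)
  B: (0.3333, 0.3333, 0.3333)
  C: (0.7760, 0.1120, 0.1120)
B > A > C

Key insight: Entropy is maximized by uniform distributions and minimized by concentrated distributions.

- Uniform distributions have maximum entropy log₂(3) = 1.5850 bits
- The more "peaked" or concentrated a distribution, the lower its entropy

Entropies:
  H(A) = 1.5168 bits
  H(B) = 1.5850 bits
  H(C) = 0.9914 bits

Ranking: B > A > C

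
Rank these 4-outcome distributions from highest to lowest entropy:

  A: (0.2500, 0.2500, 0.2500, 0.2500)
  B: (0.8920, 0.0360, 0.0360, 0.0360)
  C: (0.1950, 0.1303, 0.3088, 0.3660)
A > C > B

Key insight: Entropy is maximized by uniform distributions and minimized by concentrated distributions.

- Uniform distributions have maximum entropy log₂(4) = 2.0000 bits
- The more "peaked" or concentrated a distribution, the lower its entropy

Entropies:
  H(A) = 2.0000 bits
  H(B) = 0.6650 bits
  H(C) = 1.8972 bits

Ranking: A > C > B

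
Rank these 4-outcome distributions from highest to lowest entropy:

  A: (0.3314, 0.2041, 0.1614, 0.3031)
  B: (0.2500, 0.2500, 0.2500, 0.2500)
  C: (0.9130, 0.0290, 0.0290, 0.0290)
B > A > C

Key insight: Entropy is maximized by uniform distributions and minimized by concentrated distributions.

- Uniform distributions have maximum entropy log₂(4) = 2.0000 bits
- The more "peaked" or concentrated a distribution, the lower its entropy

Entropies:
  H(A) = 1.9426 bits
  H(B) = 2.0000 bits
  H(C) = 0.5643 bits

Ranking: B > A > C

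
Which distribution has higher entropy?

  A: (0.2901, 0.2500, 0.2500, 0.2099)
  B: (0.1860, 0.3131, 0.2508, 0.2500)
A

Both distributions are close to uniform, making this a harder comparison.

H(A) = 1.9907 bits
H(B) = 1.9764 bits

The distribution closer to uniform has higher entropy.
Answer: A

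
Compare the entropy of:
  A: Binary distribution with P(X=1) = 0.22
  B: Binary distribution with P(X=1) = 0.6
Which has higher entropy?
B

For binary distributions, entropy is maximized at p=0.5 and decreases as p moves toward 0 or 1.

H(A) = H(0.22) = 0.7602 bits
H(B) = H(0.6) = 0.9710 bits

Distribution B (p=0.6) is closer to uniform (p=0.5), so it has higher entropy.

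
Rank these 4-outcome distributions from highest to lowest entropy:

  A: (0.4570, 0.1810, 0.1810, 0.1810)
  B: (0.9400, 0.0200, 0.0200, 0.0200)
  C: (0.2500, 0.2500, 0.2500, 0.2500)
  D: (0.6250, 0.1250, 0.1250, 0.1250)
C > A > D > B

Key insight: Entropy is maximized by uniform distributions and minimized by concentrated distributions.

Entropies:
  H(A) = 1.8553 bits
  H(B) = 0.4225 bits
  H(C) = 2.0000 bits
  H(D) = 1.5488 bits

Ranking: C > A > D > B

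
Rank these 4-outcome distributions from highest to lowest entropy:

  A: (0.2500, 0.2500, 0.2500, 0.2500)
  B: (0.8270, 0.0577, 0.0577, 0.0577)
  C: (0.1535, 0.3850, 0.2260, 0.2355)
A > C > B

Key insight: Entropy is maximized by uniform distributions and minimized by concentrated distributions.

- Uniform distributions have maximum entropy log₂(4) = 2.0000 bits
- The more "peaked" or concentrated a distribution, the lower its entropy

Entropies:
  H(A) = 2.0000 bits
  H(B) = 0.9387 bits
  H(C) = 1.9214 bits

Ranking: A > C > B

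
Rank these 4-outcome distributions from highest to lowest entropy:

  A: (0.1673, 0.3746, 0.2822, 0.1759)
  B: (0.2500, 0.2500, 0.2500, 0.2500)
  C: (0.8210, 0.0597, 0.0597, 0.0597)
B > A > C

Key insight: Entropy is maximized by uniform distributions and minimized by concentrated distributions.

- Uniform distributions have maximum entropy log₂(4) = 2.0000 bits
- The more "peaked" or concentrated a distribution, the lower its entropy

Entropies:
  H(A) = 1.9183 bits
  H(B) = 2.0000 bits
  H(C) = 0.9616 bits

Ranking: B > A > C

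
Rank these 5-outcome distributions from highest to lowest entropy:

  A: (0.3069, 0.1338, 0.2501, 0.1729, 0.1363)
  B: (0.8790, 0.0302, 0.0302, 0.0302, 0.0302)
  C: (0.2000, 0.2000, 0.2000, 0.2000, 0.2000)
C > A > B

Key insight: Entropy is maximized by uniform distributions and minimized by concentrated distributions.

- Uniform distributions have maximum entropy log₂(5) = 2.3219 bits
- The more "peaked" or concentrated a distribution, the lower its entropy

Entropies:
  H(A) = 2.2410 bits
  H(B) = 0.7742 bits
  H(C) = 2.3219 bits

Ranking: C > A > B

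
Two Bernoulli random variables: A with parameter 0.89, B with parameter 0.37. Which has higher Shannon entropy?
B

For binary distributions, entropy is maximized at p=0.5 and decreases as p moves toward 0 or 1.

H(A) = H(0.89) = 0.4999 bits
H(B) = H(0.37) = 0.9507 bits

Distribution B (p=0.37) is closer to uniform (p=0.5), so it has higher entropy.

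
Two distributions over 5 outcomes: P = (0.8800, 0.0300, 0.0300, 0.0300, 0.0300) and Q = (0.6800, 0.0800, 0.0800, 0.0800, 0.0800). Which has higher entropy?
Q

P is highly concentrated on one outcome (88%), making it nearly deterministic. Q spreads its mass more evenly (max 68%). The more spread-out distribution has higher entropy: H(P) ≈ 0.769 bits, H(Q) ≈ 1.544 bits.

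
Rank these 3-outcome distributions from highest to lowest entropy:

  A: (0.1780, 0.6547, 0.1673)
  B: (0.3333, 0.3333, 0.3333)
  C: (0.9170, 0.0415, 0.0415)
B > A > C

Key insight: Entropy is maximized by uniform distributions and minimized by concentrated distributions.

- Uniform distributions have maximum entropy log₂(3) = 1.5850 bits
- The more "peaked" or concentrated a distribution, the lower its entropy

Entropies:
  H(A) = 1.2748 bits
  H(B) = 1.5850 bits
  H(C) = 0.4957 bits

Ranking: B > A > C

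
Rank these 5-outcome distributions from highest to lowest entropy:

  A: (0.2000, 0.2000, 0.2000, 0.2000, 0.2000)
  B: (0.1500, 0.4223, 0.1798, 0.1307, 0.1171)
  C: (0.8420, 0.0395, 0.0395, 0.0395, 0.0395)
A > B > C

Key insight: Entropy is maximized by uniform distributions and minimized by concentrated distributions.

- Uniform distributions have maximum entropy log₂(5) = 2.3219 bits
- The more "peaked" or concentrated a distribution, the lower its entropy

Entropies:
  H(A) = 2.3219 bits
  H(B) = 2.1270 bits
  H(C) = 0.9455 bits

Ranking: A > B > C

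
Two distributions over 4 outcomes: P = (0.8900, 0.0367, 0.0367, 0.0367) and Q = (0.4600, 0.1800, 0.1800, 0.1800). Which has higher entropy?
Q

P is highly concentrated on one outcome (89%), making it nearly deterministic. Q spreads its mass more evenly (max 46%). The more spread-out distribution has higher entropy: H(P) ≈ 0.674 bits, H(Q) ≈ 1.851 bits.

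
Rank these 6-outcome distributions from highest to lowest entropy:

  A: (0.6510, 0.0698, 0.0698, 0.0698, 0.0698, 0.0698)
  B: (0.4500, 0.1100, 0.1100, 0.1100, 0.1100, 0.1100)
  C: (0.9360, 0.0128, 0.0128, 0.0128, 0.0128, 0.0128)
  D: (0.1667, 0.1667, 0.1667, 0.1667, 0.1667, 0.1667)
D > B > A > C

Key insight: Entropy is maximized by uniform distributions and minimized by concentrated distributions.

Entropies:
  H(A) = 1.7435 bits
  H(B) = 2.2698 bits
  H(C) = 0.4917 bits
  H(D) = 2.5850 bits

Ranking: D > B > A > C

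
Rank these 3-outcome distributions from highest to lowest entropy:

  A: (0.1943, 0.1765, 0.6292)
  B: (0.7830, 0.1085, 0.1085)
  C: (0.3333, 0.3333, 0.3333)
C > A > B

Key insight: Entropy is maximized by uniform distributions and minimized by concentrated distributions.

- Uniform distributions have maximum entropy log₂(3) = 1.5850 bits
- The more "peaked" or concentrated a distribution, the lower its entropy

Entropies:
  H(A) = 1.3215 bits
  H(B) = 0.9717 bits
  H(C) = 1.5850 bits

Ranking: C > A > B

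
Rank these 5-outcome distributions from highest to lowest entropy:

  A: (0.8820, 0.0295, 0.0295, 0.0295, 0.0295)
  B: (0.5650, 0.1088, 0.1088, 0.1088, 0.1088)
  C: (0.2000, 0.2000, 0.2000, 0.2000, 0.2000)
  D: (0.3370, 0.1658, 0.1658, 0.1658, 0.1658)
C > D > B > A

Key insight: Entropy is maximized by uniform distributions and minimized by concentrated distributions.

Entropies:
  H(A) = 0.7596 bits
  H(B) = 1.8578 bits
  H(C) = 2.3219 bits
  H(D) = 2.2479 bits

Ranking: C > D > B > A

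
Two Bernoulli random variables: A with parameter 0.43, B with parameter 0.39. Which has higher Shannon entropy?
A

For binary distributions, entropy is maximized at p=0.5 and decreases as p moves toward 0 or 1.

H(A) = H(0.43) = 0.9858 bits
H(B) = H(0.39) = 0.9648 bits

Distribution A (p=0.43) is closer to uniform (p=0.5), so it has higher entropy.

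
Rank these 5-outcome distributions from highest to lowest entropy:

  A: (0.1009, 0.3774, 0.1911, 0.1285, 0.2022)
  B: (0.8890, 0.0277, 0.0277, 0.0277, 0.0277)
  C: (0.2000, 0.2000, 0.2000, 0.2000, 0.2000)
C > A > B

Key insight: Entropy is maximized by uniform distributions and minimized by concentrated distributions.

- Uniform distributions have maximum entropy log₂(5) = 2.3219 bits
- The more "peaked" or concentrated a distribution, the lower its entropy

Entropies:
  H(A) = 2.1673 bits
  H(B) = 0.7249 bits
  H(C) = 2.3219 bits

Ranking: C > A > B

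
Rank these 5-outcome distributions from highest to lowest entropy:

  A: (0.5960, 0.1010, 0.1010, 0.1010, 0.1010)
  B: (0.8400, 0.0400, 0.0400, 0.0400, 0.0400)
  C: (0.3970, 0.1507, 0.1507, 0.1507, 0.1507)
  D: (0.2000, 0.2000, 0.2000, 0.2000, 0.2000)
D > C > A > B

Key insight: Entropy is maximized by uniform distributions and minimized by concentrated distributions.

Entropies:
  H(A) = 1.7812 bits
  H(B) = 0.9543 bits
  H(C) = 2.1752 bits
  H(D) = 2.3219 bits

Ranking: D > C > A > B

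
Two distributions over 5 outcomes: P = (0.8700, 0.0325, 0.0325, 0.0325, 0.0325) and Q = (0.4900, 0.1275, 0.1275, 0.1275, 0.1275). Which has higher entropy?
Q

P is highly concentrated on one outcome (87%), making it nearly deterministic. Q spreads its mass more evenly (max 49%). The more spread-out distribution has higher entropy: H(P) ≈ 0.817 bits, H(Q) ≈ 2.020 bits.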